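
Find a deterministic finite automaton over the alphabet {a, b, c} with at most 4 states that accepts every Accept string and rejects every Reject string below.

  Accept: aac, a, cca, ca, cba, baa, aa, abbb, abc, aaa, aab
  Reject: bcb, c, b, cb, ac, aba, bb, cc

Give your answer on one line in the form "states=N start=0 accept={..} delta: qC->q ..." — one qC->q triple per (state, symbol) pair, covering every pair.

State merging on the prefix tree: take the shortest (then alphabetical) example prefix whose next move is undefined and point that move at state 0, else 1, else 2, ...; a target is out if some Accept/Reject pair would then sit in one state with the same input left (inseparable). If every existing state is out, open a new one.
a: 0a undefined. 0a->0: no, aac/c meet in 0 with "c" left. Open state 1: 0a->1.
b: 0b undefined. 0b->0: ok.
c: 0c undefined. 0c->0: ok.
aa: 1a undefined. 1a->0: no, aac/bcb meet in 0. 1a->1: no, aac/ac meet in 1 with "c" left. Open state 2: 1a->2.
ab: 1b undefined. 1b->0: no, a/aba meet in 1. 1b->1: no, baa/aba meet in 2. 1b->2: no, aaa/aba meet in 2 with "a" left. Open state 3: 1b->3.
ac: 1c undefined. 1c->0: ok.
aaa: 2a undefined. 2a->0: no, aaa/bcb meet in 0. 2a->1: ok.
aab: 2b undefined. 2b->0: no, aab/bcb meet in 0. 2b->1: ok.
aac: 2c undefined. 2c->0: no, aac/bcb meet in 0. 2c->1: ok.
aba: 3a undefined. 3a->0: ok.
abb: 3b undefined. 3b->0: no, abbb/bcb meet in 0. 3b->1: ok.
abc: 3c undefined. 3c->0: no, abc/bcb meet in 0. 3c->1: ok.
All examples now run through 4 states with every (state, symbol) defined. Accept strings end in {1,2,3}, Reject strings end in {0}; accept={1,2,3}.

states=4 start=0 accept={1,2,3} delta: 0a->1 0b->0 0c->0 1a->2 1b->3 1c->0 2a->1 2b->1 2c->1 3a->0 3b->1 3c->1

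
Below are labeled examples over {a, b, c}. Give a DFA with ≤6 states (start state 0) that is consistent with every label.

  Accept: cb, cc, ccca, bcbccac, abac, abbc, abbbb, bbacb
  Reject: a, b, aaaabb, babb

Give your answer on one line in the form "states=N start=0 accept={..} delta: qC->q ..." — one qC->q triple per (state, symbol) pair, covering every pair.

states=4 start=0 accept={2} delta: 0a->0 0b->1 0c->2 1a->0 1b->3 1c->0 2a->2 2b->2 2c->2 3a->0 3b->2 3c->2

Fold the examples into a partial DFA from state 0: repeatedly fix the first undefined (state, symbol) met by the shortest-then-alphabetical prefix, trying targets in increasing order and rejecting any under which an Accept and a Reject string meet in one state with the same remainder; add a state when all current targets are rejected. Accepting states are where Accept strings end.
a: 0a undefined. 0a->0: ok.
b: 0b undefined. 0b->0: no, abbbb/a meet in 0. Open state 1: 0b->1.
c: 0c undefined. 0c->0: no, cb/b meet in 1. 0c->1: no, cb/aaaabb meet in 1 with "b" left. Open state 2: 0c->2.
ba: 1a undefined. 1a->0: ok.
bb: 1b undefined. 1b->0: no, abbbb/a meet in 0. 1b->1: no, abbbb/b meet in 1. 1b->2: no, abac/aaaabb meet in 2. Open state 3: 1b->3.
bc: 1c undefined. 1c->0: ok.
cb: 2b undefined. 2b->0: no, cb/a meet in 0. 2b->1: no, cb/b meet in 1. 2b->2: ok.
cc: 2c undefined. 2c->0: no, cc/a meet in 0. 2c->1: no, cc/b meet in 1. 2c->2: ok.
bba: 3a undefined. 3a->0: ok.
abbb: 3b undefined. 3b->0: no, abbbb/b meet in 1. 3b->1: no, abbbb/aaaabb meet in 3. 3b->2: ok.
abbc: 3c undefined. 3c->0: no, abbc/a meet in 0. 3c->1: no, abbc/b meet in 1. 3c->2: ok.
ccca: 2a undefined. 2a->0: no, ccca/a meet in 0. 2a->1: no, ccca/b meet in 1. 2a->2: ok.
All examples now run through 4 states with every (state, symbol) defined. Accept strings end in {2}, Reject strings end in {0,1,3}; accept={2}.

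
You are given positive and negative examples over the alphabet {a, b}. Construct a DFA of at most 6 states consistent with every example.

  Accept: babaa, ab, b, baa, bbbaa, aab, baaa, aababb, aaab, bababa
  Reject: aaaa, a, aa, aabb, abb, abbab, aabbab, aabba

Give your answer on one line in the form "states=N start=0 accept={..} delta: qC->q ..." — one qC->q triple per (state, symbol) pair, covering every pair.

Fold the examples into a partial DFA from state 0: repeatedly fix the first undefined (state, symbol) met by the shortest-then-alphabetical prefix, trying targets in increasing order and rejecting any under which an Accept and a Reject string meet in one state with the same remainder; add a state when all current targets are rejected. Accepting states are where Accept strings end.
a: 0a undefined. 0a->0: ok.
b: 0b undefined. 0b->0: no, babaa/aaaa meet in 0. Open state 1: 0b->1.
ba: 1a undefined. 1a->0: no, babaa/aaaa meet in 0. 1a->1: ok.
bb: 1b undefined. 1b->0: no, babaa/aaaa meet in 0. 1b->1: no, babaa/aabb meet in 1. Open state 2: 1b->2.
bbb: 2b undefined. 2b->0: no, bbbaa/aaaa meet in 0. 2b->1: ok.
abba: 2a undefined. 2a->0: no, babaa/aaaa meet in 0. 2a->1: no, babaa/aabba meet in 1. 2a->2: no, babaa/aabb meet in 2. Open state 3: 2a->3.
abbab: 3b undefined. 3b->0: no, bababa/aaaa meet in 0. 3b->1: no, ab/abbab meet in 1. 3b->2: no, bababa/aabba meet in 3. 3b->3: ok.
babaa: 3a undefined. 3a->0: no, babaa/aaaa meet in 0. 3a->1: ok.
All examples now run through 4 states with every (state, symbol) defined. Accept strings end in {1}, Reject strings end in {0,2,3}; accept={1}.

states=4 start=0 accept={1} delta: 0a->0 0b->1 1a->1 1b->2 2a->3 2b->1 3a->1 3b->3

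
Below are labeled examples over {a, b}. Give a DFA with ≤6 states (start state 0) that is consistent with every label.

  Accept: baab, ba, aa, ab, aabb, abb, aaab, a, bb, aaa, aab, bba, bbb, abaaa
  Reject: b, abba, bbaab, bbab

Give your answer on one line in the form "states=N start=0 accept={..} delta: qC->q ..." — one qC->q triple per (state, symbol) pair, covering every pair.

states=6 start=0 accept={0,1,3,4} delta: 0a->1 0b->2 1a->1 1b->3 2a->0 2b->3 3a->4 3b->4 4a->5 4b->2 5a->0 5b->2

Fold the examples into a partial DFA from state 0: repeatedly fix the first undefined (state, symbol) met by the shortest-then-alphabetical prefix, trying targets in increasing order and rejecting any under which an Accept and a Reject string meet in one state with the same remainder; add a state when all current targets are rejected. Accepting states are where Accept strings end.
a: 0a undefined. 0a->0: no, ab/b meet in 0 with "b" left. Open state 1: 0a->1.
b: 0b undefined. 0b->0: no, baab/bbaab meet in 1 with "ab" left. 0b->1: no, a/b meet in 1. Open state 2: 0b->2.
aa: 1a undefined. 1a->0: no, aab/b meet in 2. 1a->1: ok.
ab: 1b undefined. 1b->0: no, ba/abba meet in 2 with "a" left. 1b->1: no, aa/abba meet in 1. 1b->2: no, ab/b meet in 2. Open state 3: 1b->3.
ba: 2a undefined. 2a->0: ok.
bb: 2b undefined. 2b->0: no, baab/bbaab meet in 3. 2b->1: no, baab/bbaab meet in 3. 2b->2: no, baab/bbaab meet in 3. 2b->3: ok.
aba: 3a undefined. 3a->0: no, baab/bbaab meet in 3. 3a->1: no, baab/bbaab meet in 3. 3a->2: no, baab/bbab meet in 3. 3a->3: no, aabb/bbaab meet in 3 with "b" left. Open state 4: 3a->4.
abb: 3b undefined. 3b->0: no, aa/abba meet in 1. 3b->1: no, aa/abba meet in 1. 3b->2: no, ba/abba meet in 0. 3b->3: no, bba/abba meet in 4. 3b->4: ok.
abaa: 4a undefined. 4a->0: no, ba/abba meet in 0. 4a->1: no, baab/bbaab meet in 3. 4a->2: no, baab/bbaab meet in 3. 4a->3: no, baab/abba meet in 3. 4a->4: no, aabb/abba meet in 4. Open state 5: 4a->5.
bbab: 4b undefined. 4b->0: no, ba/bbab meet in 0. 4b->1: no, aa/bbab meet in 1. 4b->2: ok.
abaaa: 5a undefined. 5a->0: ok.
bbaab: 5b undefined. 5b->0: no, ba/bbaab meet in 0. 5b->1: no, aa/bbaab meet in 1. 5b->2: ok.
All examples now run through 6 states with every (state, symbol) defined. Accept strings end in {0,1,3,4}, Reject strings end in {2,5}; accept={0,1,3,4}.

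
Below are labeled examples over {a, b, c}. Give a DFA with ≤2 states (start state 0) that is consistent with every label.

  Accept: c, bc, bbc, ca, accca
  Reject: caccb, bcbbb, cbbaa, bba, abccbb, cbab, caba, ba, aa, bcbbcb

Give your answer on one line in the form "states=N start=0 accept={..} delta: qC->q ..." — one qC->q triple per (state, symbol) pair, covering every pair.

states=2 start=0 accept={1} delta: 0a->0 0b->0 0c->1 1a->1 1b->0 1c->0

Grow the machine one transition at a time. Run the examples from 0; the earliest place one falls off (shortest prefix, ties alphabetical) gets sent to the lowest-numbered state that keeps every Accept/Reject pair distinguishable — a pair clashes when both reach the same state with identical unread suffix — and to a fresh state only if none does.
a: 0a undefined. 0a->0: ok.
b: 0b undefined. 0b->0: ok.
c: 0c undefined. 0c->0: no, c/caccb meet in 0. Open state 1: 0c->1.
ca: 1a undefined. 1a->0: no, ca/bba meet in 0. 1a->1: ok.
cb: 1b undefined. 1b->0: ok.
acc: 1c undefined. 1c->0: ok.
All examples now run through 2 states with every (state, symbol) defined. Accept strings end in {1}, Reject strings end in {0}; accept={1}.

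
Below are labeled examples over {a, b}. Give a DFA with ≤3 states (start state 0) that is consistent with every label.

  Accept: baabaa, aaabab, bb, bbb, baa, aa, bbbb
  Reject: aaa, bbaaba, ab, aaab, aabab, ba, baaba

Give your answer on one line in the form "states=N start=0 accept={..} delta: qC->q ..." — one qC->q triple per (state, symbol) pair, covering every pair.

Fold the examples into a partial DFA from state 0: repeatedly fix the first undefined (state, symbol) met by the shortest-then-alphabetical prefix, trying targets in increasing order and rejecting any under which an Accept and a Reject string meet in one state with the same remainder; add a state when all current targets are rejected. Accepting states are where Accept strings end.
a: 0a undefined. 0a->0: no, aaabab/aabab meet in 0 with "bab" left. Open state 1: 0a->1.
b: 0b undefined. 0b->0: ok.
aa: 1a undefined. 1a->0: ok.
ab: 1b undefined. 1b->0: no, baabaa/ab meet in 0. 1b->1: ok.
All examples now run through 2 states with every (state, symbol) defined. Accept strings end in {0}, Reject strings end in {1}; accept={0}.

states=2 start=0 accept={0} delta: 0a->1 0b->0 1a->0 1b->1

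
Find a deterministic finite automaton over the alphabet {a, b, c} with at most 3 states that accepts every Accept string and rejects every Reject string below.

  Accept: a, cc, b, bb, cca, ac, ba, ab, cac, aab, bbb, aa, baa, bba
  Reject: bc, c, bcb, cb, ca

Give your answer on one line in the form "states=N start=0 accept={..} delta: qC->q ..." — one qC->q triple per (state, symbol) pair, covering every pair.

Fold the examples into a partial DFA from state 0: repeatedly fix the first undefined (state, symbol) met by the shortest-then-alphabetical prefix, trying targets in increasing order and rejecting any under which an Accept and a Reject string meet in one state with the same remainder; add a state when all current targets are rejected. Accepting states are where Accept strings end.
a: 0a undefined. 0a->0: no, ac/c meet in 0 with "c" left. Open state 1: 0a->1.
b: 0b undefined. 0b->0: ok.
c: 0c undefined. 0c->0: no, a/ca meet in 1. 0c->1: no, a/bc meet in 1. Open state 2: 0c->2.
aa: 1a undefined. 1a->0: ok.
ab: 1b undefined. 1b->0: ok.
ac: 1c undefined. 1c->0: ok.
ca: 2a undefined. 2a->0: no, b/ca meet in 0. 2a->1: no, a/ca meet in 1. 2a->2: ok.
cb: 2b undefined. 2b->0: no, b/bcb meet in 0. 2b->1: no, a/bcb meet in 1. 2b->2: ok.
cc: 2c undefined. 2c->0: ok.
All examples now run through 3 states with every (state, symbol) defined. Accept strings end in {0,1}, Reject strings end in {2}; accept={0,1}.

states=3 start=0 accept={0,1} delta: 0a->1 0b->0 0c->2 1a->0 1b->0 1c->0 2a->2 2b->2 2c->0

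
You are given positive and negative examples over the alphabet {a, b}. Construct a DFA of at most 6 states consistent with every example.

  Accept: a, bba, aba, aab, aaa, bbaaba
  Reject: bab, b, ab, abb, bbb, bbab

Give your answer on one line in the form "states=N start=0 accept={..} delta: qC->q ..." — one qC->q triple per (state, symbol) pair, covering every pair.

Grow the machine one transition at a time. Run the examples from 0; the earliest place one falls off (shortest prefix, ties alphabetical) gets sent to the lowest-numbered state that keeps every Accept/Reject pair distinguishable — a pair clashes when both reach the same state with identical unread suffix — and to a fresh state only if none does.
a: 0a undefined. 0a->0: no, aab/b meet in 0 with "b" left. Open state 1: 0a->1.
b: 0b undefined. 0b->0: ok.
aa: 1a undefined. 1a->0: no, aab/b meet in 0. 1a->1: no, aab/bab meet in 1 with "b" left. Open state 2: 1a->2.
ab: 1b undefined. 1b->0: ok.
aaa: 2a undefined. 2a->0: no, aaa/bab meet in 0. 2a->1: ok.
aab: 2b undefined. 2b->0: no, aab/bab meet in 0. 2b->1: ok.
All examples now run through 3 states with every (state, symbol) defined. Accept strings end in {1,2}, Reject strings end in {0}; accept={1,2}.

states=3 start=0 accept={1,2} delta: 0a->1 0b->0 1a->2 1b->0 2a->1 2b->1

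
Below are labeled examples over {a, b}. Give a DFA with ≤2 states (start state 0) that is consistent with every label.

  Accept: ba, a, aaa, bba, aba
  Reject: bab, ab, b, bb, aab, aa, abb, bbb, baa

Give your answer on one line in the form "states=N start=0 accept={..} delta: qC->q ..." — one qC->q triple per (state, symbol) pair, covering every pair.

Fold the examples into a partial DFA from state 0: repeatedly fix the first undefined (state, symbol) met by the shortest-then-alphabetical prefix, trying targets in increasing order and rejecting any under which an Accept and a Reject string meet in one state with the same remainder; add a state when all current targets are rejected. Accepting states are where Accept strings end.
a: 0a undefined. 0a->0: no, a/aa meet in 0. Open state 1: 0a->1.
b: 0b undefined. 0b->0: ok.
aa: 1a undefined. 1a->0: ok.
ab: 1b undefined. 1b->0: ok.
All examples now run through 2 states with every (state, symbol) defined. Accept strings end in {1}, Reject strings end in {0}; accept={1}.

states=2 start=0 accept={1} delta: 0a->1 0b->0 1a->0 1b->0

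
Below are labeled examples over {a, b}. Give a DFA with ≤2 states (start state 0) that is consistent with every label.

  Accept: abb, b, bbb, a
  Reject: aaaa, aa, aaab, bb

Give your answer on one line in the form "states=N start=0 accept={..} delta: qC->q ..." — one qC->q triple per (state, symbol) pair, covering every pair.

states=2 start=0 accept={1} delta: 0a->1 0b->1 1a->0 1b->0

State merging on the prefix tree: take the shortest (then alphabetical) example prefix whose next move is undefined and point that move at state 0, else 1, else 2, ...; a target is out if some Accept/Reject pair would then sit in one state with the same input left (inseparable). If every existing state is out, open a new one.
a: 0a undefined. 0a->0: no, abb/bb meet in 0 with "bb" left. Open state 1: 0a->1.
b: 0b undefined. 0b->0: no, b/bb meet in 0. 0b->1: ok.
aa: 1a undefined. 1a->0: ok.
ab: 1b undefined. 1b->0: ok.
All examples now run through 2 states with every (state, symbol) defined. Accept strings end in {1}, Reject strings end in {0}; accept={1}.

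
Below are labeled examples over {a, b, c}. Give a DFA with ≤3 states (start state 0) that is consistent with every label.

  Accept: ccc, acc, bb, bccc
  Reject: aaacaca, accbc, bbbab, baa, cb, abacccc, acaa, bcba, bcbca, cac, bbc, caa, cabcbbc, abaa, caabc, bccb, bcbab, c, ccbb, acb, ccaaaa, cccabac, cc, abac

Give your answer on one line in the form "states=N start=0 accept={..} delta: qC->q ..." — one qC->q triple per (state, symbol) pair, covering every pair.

State merging on the prefix tree: take the shortest (then alphabetical) example prefix whose next move is undefined and point that move at state 0, else 1, else 2, ...; a target is out if some Accept/Reject pair would then sit in one state with the same input left (inseparable). If every existing state is out, open a new one.
a: 0a undefined. 0a->0: no, acc/cc meet in 0 with "cc" left. Open state 1: 0a->1.
b: 0b undefined. 0b->0: ok.
c: 0c undefined. 0c->0: no, ccc/cb meet in 0. 0c->1: ok.
aa: 1a undefined. 1a->0: no, bb/baa meet in 0. 1a->1: ok.
ab: 1b undefined. 1b->0: no, bb/bbbab meet in 0. 1b->1: ok.
ac: 1c undefined. 1c->0: no, ccc/aaacaca meet in 1. 1c->1: no, ccc/aaacaca meet in 1. Open state 2: 1c->2.
aca: 2a undefined. 2a->0: no, bb/bcbca meet in 0. 2a->1: ok.
acb: 2b undefined. 2b->0: no, bb/bccb meet in 0. 2b->1: ok.
acc: 2c undefined. 2c->0: ok.
All examples now run through 3 states with every (state, symbol) defined. Accept strings end in {0}, Reject strings end in {1,2}; accept={0}.

states=3 start=0 accept={0} delta: 0a->1 0b->0 0c->1 1a->1 1b->1 1c->2 2a->1 2b->1 2c->0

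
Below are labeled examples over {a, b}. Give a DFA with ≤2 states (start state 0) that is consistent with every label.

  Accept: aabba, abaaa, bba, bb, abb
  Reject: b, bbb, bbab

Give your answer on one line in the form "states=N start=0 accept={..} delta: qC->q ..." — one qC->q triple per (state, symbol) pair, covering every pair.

Fold the examples into a partial DFA from state 0: repeatedly fix the first undefined (state, symbol) met by the shortest-then-alphabetical prefix, trying targets in increasing order and rejecting any under which an Accept and a Reject string meet in one state with the same remainder; add a state when all current targets are rejected. Accepting states are where Accept strings end.
a: 0a undefined. 0a->0: ok.
b: 0b undefined. 0b->0: no, aabba/b meet in 0. Open state 1: 0b->1.
bb: 1b undefined. 1b->0: ok.
aba: 1a undefined. 1a->0: ok.
All examples now run through 2 states with every (state, symbol) defined. Accept strings end in {0}, Reject strings end in {1}; accept={0}.

states=2 start=0 accept={0} delta: 0a->0 0b->1 1a->0 1b->0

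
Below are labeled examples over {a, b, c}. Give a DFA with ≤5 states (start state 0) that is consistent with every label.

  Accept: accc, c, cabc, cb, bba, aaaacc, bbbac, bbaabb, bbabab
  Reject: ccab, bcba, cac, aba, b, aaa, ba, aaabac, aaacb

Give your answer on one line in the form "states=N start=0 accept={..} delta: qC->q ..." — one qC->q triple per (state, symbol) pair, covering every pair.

states=5 start=0 accept={1,4} delta: 0a->1 0b->2 0c->1 1a->2 1b->1 1c->1 2a->2 2b->3 2c->0 3a->4 3b->0 3c->1 4a->1 4b->0 4c->0

Fold the examples into a partial DFA from state 0: repeatedly fix the first undefined (state, symbol) met by the shortest-then-alphabetical prefix, trying targets in increasing order and rejecting any under which an Accept and a Reject string meet in one state with the same remainder; add a state when all current targets are rejected. Accepting states are where Accept strings end.
a: 0a undefined. 0a->0: no, cb/aaacb meet in 0 with "cb" left. Open state 1: 0a->1.
b: 0b undefined. 0b->0: no, bba/ba meet in 1. 0b->1: no, bba/aba meet in 1 with "ba" left. Open state 2: 0b->2.
c: 0c undefined. 0c->0: no, cb/b meet in 2. 0c->1: ok.
aa: 1a undefined. 1a->0: no, c/cac meet in 1. 1a->1: no, c/aaa meet in 1. 1a->2: ok.
ab: 1b undefined. 1b->0: no, c/aba meet in 1. 1b->1: ok.
ac: 1c undefined. 1c->0: no, c/ccab meet in 1. 1c->1: ok.
ba: 2a undefined. 2a->0: no, accc/aaabac meet in 1. 2a->1: no, accc/aaa meet in 1. 2a->2: ok.
bb: 2b undefined. 2b->0: no, accc/aaabac meet in 1. 2b->1: no, accc/ccab meet in 1. 2b->2: no, cabc/cac meet in 2 with "c" left. Open state 3: 2b->3.
bc: 2c undefined. 2c->0: ok.
bba: 3a undefined. 3a->0: no, accc/aaabac meet in 1. 3a->1: no, accc/aaabac meet in 1. 3a->2: no, bba/bcba meet in 2. 3a->3: no, cabc/aaabac meet in 3 with "c" left. Open state 4: 3a->4.
bbb: 3b undefined. 3b->0: ok.
bbaa: 4a undefined. 4a->0: no, bbaabb/ccab meet in 3. 4a->1: ok.
bbab: 4b undefined. 4b->0: ok.
cabc: 3c undefined. 3c->0: no, cabc/cac meet in 0. 3c->1: ok.
aaabac: 4c undefined. 4c->0: ok.
All examples now run through 5 states with every (state, symbol) defined. Accept strings end in {1,4}, Reject strings end in {0,2,3}; accept={1,4}.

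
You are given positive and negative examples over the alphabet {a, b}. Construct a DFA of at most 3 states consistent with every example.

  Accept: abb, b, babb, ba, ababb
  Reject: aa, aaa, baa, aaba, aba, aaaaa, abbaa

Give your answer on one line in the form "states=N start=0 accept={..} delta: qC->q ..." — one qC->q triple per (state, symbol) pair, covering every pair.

states=3 start=0 accept={0,1} delta: 0a->1 0b->0 1a->2 1b->1 2a->2 2b->1

Fold the examples into a partial DFA from state 0: repeatedly fix the first undefined (state, symbol) met by the shortest-then-alphabetical prefix, trying targets in increasing order and rejecting any under which an Accept and a Reject string meet in one state with the same remainder; add a state when all current targets are rejected. Accepting states are where Accept strings end.
a: 0a undefined. 0a->0: no, ba/aaba meet in 0 with "ba" left. Open state 1: 0a->1.
b: 0b undefined. 0b->0: ok.
aa: 1a undefined. 1a->0: no, b/aa meet in 0. 1a->1: no, ba/aa meet in 1. Open state 2: 1a->2.
ab: 1b undefined. 1b->0: no, ba/aba meet in 1. 1b->1: ok.
aaa: 2a undefined. 2a->0: no, b/aaa meet in 0. 2a->1: no, abb/aaa meet in 1. 2a->2: ok.
aab: 2b undefined. 2b->0: no, abb/aaba meet in 1. 2b->1: ok.
All examples now run through 3 states with every (state, symbol) defined. Accept strings end in {0,1}, Reject strings end in {2}; accept={0,1}.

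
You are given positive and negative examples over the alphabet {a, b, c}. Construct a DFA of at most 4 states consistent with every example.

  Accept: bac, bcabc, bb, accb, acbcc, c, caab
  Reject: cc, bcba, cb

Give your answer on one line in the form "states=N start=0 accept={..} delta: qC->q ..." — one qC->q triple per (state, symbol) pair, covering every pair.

states=3 start=0 accept={0,1} delta: 0a->0 0b->0 0c->1 1a->0 1b->2 1c->2 2a->2 2b->0 2c->0

Fold the examples into a partial DFA from state 0: repeatedly fix the first undefined (state, symbol) met by the shortest-then-alphabetical prefix, trying targets in increasing order and rejecting any under which an Accept and a Reject string meet in one state with the same remainder; add a state when all current targets are rejected. Accepting states are where Accept strings end.
a: 0a undefined. 0a->0: ok.
b: 0b undefined. 0b->0: ok.
c: 0c undefined. 0c->0: no, bac/cc meet in 0. Open state 1: 0c->1.
ca: 1a undefined. 1a->0: ok.
cb: 1b undefined. 1b->0: no, bb/bcba meet in 0. 1b->1: no, bac/cb meet in 1. Open state 2: 1b->2.
cc: 1c undefined. 1c->0: no, bb/cc meet in 0. 1c->1: no, bac/cc meet in 1. 1c->2: ok.
acbc: 2c undefined. 2c->0: ok.
accb: 2b undefined. 2b->0: ok.
bcba: 2a undefined. 2a->0: no, bb/bcba meet in 0. 2a->1: no, bac/bcba meet in 1. 2a->2: ok.
All examples now run through 3 states with every (state, symbol) defined. Accept strings end in {0,1}, Reject strings end in {2}; accept={0,1}.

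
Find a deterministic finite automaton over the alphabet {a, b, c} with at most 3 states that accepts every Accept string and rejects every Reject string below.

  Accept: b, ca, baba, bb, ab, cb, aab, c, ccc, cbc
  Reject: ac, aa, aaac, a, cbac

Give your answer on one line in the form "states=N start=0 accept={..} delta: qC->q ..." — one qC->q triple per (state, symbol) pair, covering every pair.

Grow the machine one transition at a time. Run the examples from 0; the earliest place one falls off (shortest prefix, ties alphabetical) gets sent to the lowest-numbered state that keeps every Accept/Reject pair distinguishable — a pair clashes when both reach the same state with identical unread suffix — and to a fresh state only if none does.
a: 0a undefined. 0a->0: no, c/ac meet in 0 with "c" left. Open state 1: 0a->1.
b: 0b undefined. 0b->0: ok.
c: 0c undefined. 0c->0: no, ca/a meet in 1. 0c->1: no, ca/aa meet in 1 with "a" left. Open state 2: 0c->2.
aa: 1a undefined. 1a->0: no, b/aa meet in 0. 1a->1: ok.
ab: 1b undefined. 1b->0: no, baba/aa meet in 1. 1b->1: no, baba/aa meet in 1. 1b->2: ok.
ac: 1c undefined. 1c->0: no, b/ac meet in 0. 1c->1: ok.
ca: 2a undefined. 2a->0: ok.
cb: 2b undefined. 2b->0: ok.
cc: 2c undefined. 2c->0: ok.
All examples now run through 3 states with every (state, symbol) defined. Accept strings end in {0,2}, Reject strings end in {1}; accept={0,2}.

states=3 start=0 accept={0,2} delta: 0a->1 0b->0 0c->2 1a->1 1b->2 1c->1 2a->0 2b->0 2c->0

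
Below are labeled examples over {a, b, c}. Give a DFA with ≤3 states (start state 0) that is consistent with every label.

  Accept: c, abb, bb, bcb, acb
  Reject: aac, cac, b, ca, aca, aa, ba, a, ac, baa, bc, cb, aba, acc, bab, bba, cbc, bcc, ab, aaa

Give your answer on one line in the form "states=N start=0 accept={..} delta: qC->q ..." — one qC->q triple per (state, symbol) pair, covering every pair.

Grow the machine one transition at a time. Run the examples from 0; the earliest place one falls off (shortest prefix, ties alphabetical) gets sent to the lowest-numbered state that keeps every Accept/Reject pair distinguishable — a pair clashes when both reach the same state with identical unread suffix — and to a fresh state only if none does.
a: 0a undefined. 0a->0: no, c/aac meet in 0 with "c" left. Open state 1: 0a->1.
b: 0b undefined. 0b->0: no, c/bc meet in 0 with "c" left. 0b->1: no, bb/ab meet in 1 with "b" left. Open state 2: 0b->2.
c: 0c undefined. 0c->0: ok.
aa: 1a undefined. 1a->0: no, c/aac meet in 0. 1a->1: ok.
ab: 1b undefined. 1b->0: no, c/ab meet in 0. 1b->1: no, abb/ca meet in 1. 1b->2: ok.
ac: 1c undefined. 1c->0: no, c/aac meet in 0. 1c->1: no, acb/b meet in 2. 1c->2: ok.
ba: 2a undefined. 2a->0: no, c/aca meet in 0. 2a->1: ok.
bb: 2b undefined. 2b->0: ok.
bc: 2c undefined. 2c->0: no, c/bc meet in 0. 2c->1: no, bcb/aac meet in 2. 2c->2: ok.
All examples now run through 3 states with every (state, symbol) defined. Accept strings end in {0}, Reject strings end in {1,2}; accept={0}.

states=3 start=0 accept={0} delta: 0a->1 0b->2 0c->0 1a->1 1b->2 1c->2 2a->1 2b->0 2c->2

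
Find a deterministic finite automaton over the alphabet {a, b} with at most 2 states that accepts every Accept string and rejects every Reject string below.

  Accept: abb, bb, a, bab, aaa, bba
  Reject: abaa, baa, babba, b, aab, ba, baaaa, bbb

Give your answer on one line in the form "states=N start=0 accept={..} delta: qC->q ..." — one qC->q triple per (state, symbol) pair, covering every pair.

states=2 start=0 accept={0} delta: 0a->0 0b->1 1a->1 1b->0

Grow the machine one transition at a time. Run the examples from 0; the earliest place one falls off (shortest prefix, ties alphabetical) gets sent to the lowest-numbered state that keeps every Accept/Reject pair distinguishable — a pair clashes when both reach the same state with identical unread suffix — and to a fresh state only if none does.
a: 0a undefined. 0a->0: ok.
b: 0b undefined. 0b->0: no, abb/abaa meet in 0. Open state 1: 0b->1.
ba: 1a undefined. 1a->0: no, a/abaa meet in 0. 1a->1: ok.
bb: 1b undefined. 1b->0: ok.
All examples now run through 2 states with every (state, symbol) defined. Accept strings end in {0}, Reject strings end in {1}; accept={0}.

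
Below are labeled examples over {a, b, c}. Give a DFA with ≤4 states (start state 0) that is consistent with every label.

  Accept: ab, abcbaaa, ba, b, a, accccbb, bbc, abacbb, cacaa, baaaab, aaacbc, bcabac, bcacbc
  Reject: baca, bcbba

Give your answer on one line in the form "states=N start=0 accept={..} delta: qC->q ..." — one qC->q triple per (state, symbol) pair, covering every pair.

states=3 start=0 accept={0,1} delta: 0a->0 0b->0 0c->1 1a->2 1b->1 1c->0 2a->0 2b->0 2c->0

Grow the machine one transition at a time. Run the examples from 0; the earliest place one falls off (shortest prefix, ties alphabetical) gets sent to the lowest-numbered state that keeps every Accept/Reject pair distinguishable — a pair clashes when both reach the same state with identical unread suffix — and to a fresh state only if none does.
a: 0a undefined. 0a->0: ok.
b: 0b undefined. 0b->0: ok.
c: 0c undefined. 0c->0: no, ab/baca meet in 0. Open state 1: 0c->1.
ca: 1a undefined. 1a->0: no, ab/baca meet in 0. 1a->1: no, bbc/baca meet in 1. Open state 2: 1a->2.
acc: 1c undefined. 1c->0: ok.
bcb: 1b undefined. 1b->0: no, ab/bcbba meet in 0. 1b->1: ok.
cac: 2c undefined. 2c->0: ok.
bcab: 2b undefined. 2b->0: ok.
abcbaa: 2a undefined. 2a->0: ok.
All examples now run through 3 states with every (state, symbol) defined. Accept strings end in {0,1}, Reject strings end in {2}; accept={0,1}.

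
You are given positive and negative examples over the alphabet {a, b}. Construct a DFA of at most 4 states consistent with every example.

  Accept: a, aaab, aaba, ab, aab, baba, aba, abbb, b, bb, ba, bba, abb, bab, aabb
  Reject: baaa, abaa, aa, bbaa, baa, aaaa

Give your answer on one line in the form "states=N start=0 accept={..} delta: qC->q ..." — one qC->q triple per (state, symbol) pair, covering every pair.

Grow the machine one transition at a time. Run the examples from 0; the earliest place one falls off (shortest prefix, ties alphabetical) gets sent to the lowest-numbered state that keeps every Accept/Reject pair distinguishable — a pair clashes when both reach the same state with identical unread suffix — and to a fresh state only if none does.
a: 0a undefined. 0a->0: no, a/aa meet in 0. Open state 1: 0a->1.
b: 0b undefined. 0b->0: ok.
aa: 1a undefined. 1a->0: no, a/baaa meet in 1. 1a->1: no, a/baaa meet in 1. Open state 2: 1a->2.
ab: 1b undefined. 1b->0: ok.
aaa: 2a undefined. 2a->0: no, a/aaaa meet in 1. 2a->1: no, a/baaa meet in 1. 2a->2: ok.
aab: 2b undefined. 2b->0: ok.
All examples now run through 3 states with every (state, symbol) defined. Accept strings end in {0,1}, Reject strings end in {2}; accept={0,1}.

states=3 start=0 accept={0,1} delta: 0a->1 0b->0 1a->2 1b->0 2a->2 2b->0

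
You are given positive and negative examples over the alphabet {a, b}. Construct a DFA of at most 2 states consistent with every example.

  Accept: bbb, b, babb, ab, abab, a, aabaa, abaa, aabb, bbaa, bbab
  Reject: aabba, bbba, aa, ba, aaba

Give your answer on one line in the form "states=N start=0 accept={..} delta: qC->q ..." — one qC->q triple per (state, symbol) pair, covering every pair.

State merging on the prefix tree: take the shortest (then alphabetical) example prefix whose next move is undefined and point that move at state 0, else 1, else 2, ...; a target is out if some Accept/Reject pair would then sit in one state with the same input left (inseparable). If every existing state is out, open a new one.
a: 0a undefined. 0a->0: no, a/aa meet in 0. Open state 1: 0a->1.
b: 0b undefined. 0b->0: no, a/bbba meet in 1. 0b->1: ok.
aa: 1a undefined. 1a->0: ok.
ab: 1b undefined. 1b->0: no, bbb/aabba meet in 1. 1b->1: ok.
All examples now run through 2 states with every (state, symbol) defined. Accept strings end in {1}, Reject strings end in {0}; accept={1}.

states=2 start=0 accept={1} delta: 0a->1 0b->1 1a->0 1b->1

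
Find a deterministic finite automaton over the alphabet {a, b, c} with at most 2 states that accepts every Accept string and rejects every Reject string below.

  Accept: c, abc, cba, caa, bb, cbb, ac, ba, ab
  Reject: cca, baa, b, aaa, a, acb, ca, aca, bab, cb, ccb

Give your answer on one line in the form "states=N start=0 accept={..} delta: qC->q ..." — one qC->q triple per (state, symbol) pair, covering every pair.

states=2 start=0 accept={0} delta: 0a->1 0b->1 0c->0 1a->0 1b->0 1c->0

Grow the machine one transition at a time. Run the examples from 0; the earliest place one falls off (shortest prefix, ties alphabetical) gets sent to the lowest-numbered state that keeps every Accept/Reject pair distinguishable — a pair clashes when both reach the same state with identical unread suffix — and to a fresh state only if none does.
a: 0a undefined. 0a->0: no, ab/b meet in 0 with "b" left. Open state 1: 0a->1.
b: 0b undefined. 0b->0: no, bb/b meet in 0. 0b->1: ok.
c: 0c undefined. 0c->0: ok.
aa: 1a undefined. 1a->0: ok.
ab: 1b undefined. 1b->0: ok.
ac: 1c undefined. 1c->0: ok.
All examples now run through 2 states with every (state, symbol) defined. Accept strings end in {0}, Reject strings end in {1}; accept={0}.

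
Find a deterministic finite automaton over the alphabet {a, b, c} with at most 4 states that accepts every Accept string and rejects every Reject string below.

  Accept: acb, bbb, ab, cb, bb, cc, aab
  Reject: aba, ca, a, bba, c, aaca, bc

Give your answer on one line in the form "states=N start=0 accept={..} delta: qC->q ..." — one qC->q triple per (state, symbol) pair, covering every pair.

states=3 start=0 accept={1} delta: 0a->0 0b->1 0c->2 1a->0 1b->1 1c->0 2a->0 2b->1 2c->1

Fold the examples into a partial DFA from state 0: repeatedly fix the first undefined (state, symbol) met by the shortest-then-alphabetical prefix, trying targets in increasing order and rejecting any under which an Accept and a Reject string meet in one state with the same remainder; add a state when all current targets are rejected. Accepting states are where Accept strings end.
a: 0a undefined. 0a->0: ok.
b: 0b undefined. 0b->0: no, bbb/aba meet in 0. Open state 1: 0b->1.
c: 0c undefined. 0c->0: no, cc/ca meet in 0. 0c->1: no, ab/c meet in 1. Open state 2: 0c->2.
bb: 1b undefined. 1b->0: no, bb/a meet in 0. 1b->1: ok.
bc: 1c undefined. 1c->0: ok.
ca: 2a undefined. 2a->0: ok.
cb: 2b undefined. 2b->0: no, acb/ca meet in 0. 2b->1: ok.
cc: 2c undefined. 2c->0: no, cc/ca meet in 0. 2c->1: ok.
aba: 1a undefined. 1a->0: ok.
All examples now run through 3 states with every (state, symbol) defined. Accept strings end in {1}, Reject strings end in {0,2}; accept={1}.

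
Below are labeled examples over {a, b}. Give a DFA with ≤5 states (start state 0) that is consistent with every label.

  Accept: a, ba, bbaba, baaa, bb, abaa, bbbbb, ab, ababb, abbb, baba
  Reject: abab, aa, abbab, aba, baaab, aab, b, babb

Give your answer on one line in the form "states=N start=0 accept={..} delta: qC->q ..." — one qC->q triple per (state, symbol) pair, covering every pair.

states=4 start=0 accept={1,3} delta: 0a->1 0b->2 1a->0 1b->1 2a->3 2b->1 3a->2 3b->0

Fold the examples into a partial DFA from state 0: repeatedly fix the first undefined (state, symbol) met by the shortest-then-alphabetical prefix, trying targets in increasing order and rejecting any under which an Accept and a Reject string meet in one state with the same remainder; add a state when all current targets are rejected. Accepting states are where Accept strings end.
a: 0a undefined. 0a->0: no, a/aa meet in 0. Open state 1: 0a->1.
b: 0b undefined. 0b->0: no, bbaba/aba meet in 1 with "ba" left. 0b->1: no, a/b meet in 1. Open state 2: 0b->2.
aa: 1a undefined. 1a->0: ok.
ab: 1b undefined. 1b->0: no, a/aba meet in 1. 1b->1: ok.
ba: 2a undefined. 2a->0: no, ba/aa meet in 0. 2a->1: no, a/baaab meet in 1. 2a->2: no, ba/abab meet in 2. Open state 3: 2a->3.
bb: 2b undefined. 2b->0: no, bbaba/aa meet in 0. 2b->1: ok.
baa: 3a undefined. 3a->0: no, a/baaab meet in 1. 3a->1: no, baaa/aa meet in 0. 3a->2: ok.
bab: 3b undefined. 3b->0: ok.
All examples now run through 4 states with every (state, symbol) defined. Accept strings end in {1,3}, Reject strings end in {0,2}; accept={1,3}.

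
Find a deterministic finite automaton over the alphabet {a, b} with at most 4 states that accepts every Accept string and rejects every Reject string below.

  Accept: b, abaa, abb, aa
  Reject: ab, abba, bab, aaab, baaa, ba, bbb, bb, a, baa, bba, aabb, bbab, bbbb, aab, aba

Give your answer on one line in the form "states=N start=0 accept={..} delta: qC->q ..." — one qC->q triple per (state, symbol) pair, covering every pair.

Fold the examples into a partial DFA from state 0: repeatedly fix the first undefined (state, symbol) met by the shortest-then-alphabetical prefix, trying targets in increasing order and rejecting any under which an Accept and a Reject string meet in one state with the same remainder; add a state when all current targets are rejected. Accepting states are where Accept strings end.
a: 0a undefined. 0a->0: no, b/ab meet in 0 with "b" left. Open state 1: 0a->1.
b: 0b undefined. 0b->0: no, b/bbb meet in 0. 0b->1: no, b/a meet in 1. Open state 2: 0b->2.
aa: 1a undefined. 1a->0: no, b/aab meet in 2. 1a->1: no, abb/aabb meet in 1 with "bb" left. 1a->2: ok.
ab: 1b undefined. 1b->0: ok.
ba: 2a undefined. 2a->0: no, b/bab meet in 2. 2a->1: no, b/baa meet in 2. 2a->2: no, b/abba meet in 2. Open state 3: 2a->3.
bb: 2b undefined. 2b->0: no, b/bbb meet in 2. 2b->1: no, b/bba meet in 2. 2b->2: no, b/bbb meet in 2. 2b->3: ok.
baa: 3a undefined. 3a->0: no, b/bbab meet in 2. 3a->1: no, b/baaa meet in 2. 3a->2: no, b/baa meet in 2. 3a->3: ok.
bab: 3b undefined. 3b->0: no, b/bbbb meet in 2. 3b->1: ok.
All examples now run through 4 states with every (state, symbol) defined. Accept strings end in {2}, Reject strings end in {0,1,3}; accept={2}.

states=4 start=0 accept={2} delta: 0a->1 0b->2 1a->2 1b->0 2a->3 2b->3 3a->3 3b->1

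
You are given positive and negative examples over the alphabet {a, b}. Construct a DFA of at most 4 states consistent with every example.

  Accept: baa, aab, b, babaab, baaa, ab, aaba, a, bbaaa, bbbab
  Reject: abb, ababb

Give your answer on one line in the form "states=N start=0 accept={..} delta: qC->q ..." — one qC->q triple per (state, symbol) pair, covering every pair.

Grow the machine one transition at a time. Run the examples from 0; the earliest place one falls off (shortest prefix, ties alphabetical) gets sent to the lowest-numbered state that keeps every Accept/Reject pair distinguishable — a pair clashes when both reach the same state with identical unread suffix — and to a fresh state only if none does.
a: 0a undefined. 0a->0: ok.
b: 0b undefined. 0b->0: no, baa/abb meet in 0. Open state 1: 0b->1.
ba: 1a undefined. 1a->0: ok.
bb: 1b undefined. 1b->0: no, baa/abb meet in 0. 1b->1: no, aab/abb meet in 1. Open state 2: 1b->2.
bba: 2a undefined. 2a->0: ok.
bbb: 2b undefined. 2b->0: ok.
All examples now run through 3 states with every (state, symbol) defined. Accept strings end in {0,1}, Reject strings end in {2}; accept={0,1}.

states=3 start=0 accept={0,1} delta: 0a->0 0b->1 1a->0 1b->2 2a->0 2b->0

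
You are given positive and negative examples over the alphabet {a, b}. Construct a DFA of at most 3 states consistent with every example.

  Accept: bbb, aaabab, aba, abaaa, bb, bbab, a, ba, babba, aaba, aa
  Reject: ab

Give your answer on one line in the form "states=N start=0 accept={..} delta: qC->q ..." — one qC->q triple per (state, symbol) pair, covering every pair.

states=3 start=0 accept={0,2} delta: 0a->0 0b->1 1a->2 1b->2 2a->1 2b->0

Grow the machine one transition at a time. Run the examples from 0; the earliest place one falls off (shortest prefix, ties alphabetical) gets sent to the lowest-numbered state that keeps every Accept/Reject pair distinguishable — a pair clashes when both reach the same state with identical unread suffix — and to a fresh state only if none does.
a: 0a undefined. 0a->0: ok.
b: 0b undefined. 0b->0: no, bbb/ab meet in 0. Open state 1: 0b->1.
ba: 1a undefined. 1a->0: no, aaabab/ab meet in 1. 1a->1: no, aba/ab meet in 1. Open state 2: 1a->2.
bb: 1b undefined. 1b->0: no, bbb/ab meet in 1. 1b->1: no, bbb/ab meet in 1. 1b->2: ok.
bab: 2b undefined. 2b->0: ok.
bba: 2a undefined. 2a->0: no, bbab/ab meet in 1. 2a->1: ok.
All examples now run through 3 states with every (state, symbol) defined. Accept strings end in {0,2}, Reject strings end in {1}; accept={0,2}.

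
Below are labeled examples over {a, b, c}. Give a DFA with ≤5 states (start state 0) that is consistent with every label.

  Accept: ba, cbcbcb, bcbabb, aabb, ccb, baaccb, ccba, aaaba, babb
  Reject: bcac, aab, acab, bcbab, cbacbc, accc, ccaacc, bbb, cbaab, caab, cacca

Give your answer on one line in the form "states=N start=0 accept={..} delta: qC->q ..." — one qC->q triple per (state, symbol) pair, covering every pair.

states=3 start=0 accept={0} delta: 0a->0 0b->1 0c->1 1a->0 1b->0 1c->2 2a->1 2b->0 2c->1

Fold the examples into a partial DFA from state 0: repeatedly fix the first undefined (state, symbol) met by the shortest-then-alphabetical prefix, trying targets in increasing order and rejecting any under which an Accept and a Reject string meet in one state with the same remainder; add a state when all current targets are rejected. Accepting states are where Accept strings end.
a: 0a undefined. 0a->0: ok.
b: 0b undefined. 0b->0: no, ba/aab meet in 0. Open state 1: 0b->1.
c: 0c undefined. 0c->0: no, ccb/aab meet in 1. 0c->1: ok.
ba: 1a undefined. 1a->0: ok.
bb: 1b undefined. 1b->0: ok.
bc: 1c undefined. 1c->0: no, ba/ccaacc meet in 0. 1c->1: no, ba/cacca meet in 0. Open state 2: 1c->2.
bca: 2a undefined. 2a->0: no, ba/cacca meet in 0. 2a->1: ok.
bcb: 2b undefined. 2b->0: ok.
accc: 2c undefined. 2c->0: no, ba/accc meet in 0. 2c->1: ok.
All examples now run through 3 states with every (state, symbol) defined. Accept strings end in {0}, Reject strings end in {1,2}; accept={0}.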